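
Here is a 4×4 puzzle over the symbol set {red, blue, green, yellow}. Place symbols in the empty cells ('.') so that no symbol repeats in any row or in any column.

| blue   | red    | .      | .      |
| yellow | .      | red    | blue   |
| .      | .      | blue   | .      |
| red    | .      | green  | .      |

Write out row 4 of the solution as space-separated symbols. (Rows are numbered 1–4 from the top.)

(r1,c3) = yellow
(r1,c4) = green
(r2,c2) = green
(r3,c1) = green
(r3,c2) = yellow
(r3,c4) = red
(r4,c2) = blue
(r4,c4) = yellow

red blue green yellow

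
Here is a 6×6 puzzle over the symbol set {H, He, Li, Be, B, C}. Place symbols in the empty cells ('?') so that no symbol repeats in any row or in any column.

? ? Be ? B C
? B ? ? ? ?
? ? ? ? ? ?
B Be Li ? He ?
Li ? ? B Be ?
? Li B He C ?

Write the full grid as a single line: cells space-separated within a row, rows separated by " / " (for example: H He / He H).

He H Be Li B C / C B He Be H Li / Be He C H Li B / B Be Li C He H / Li C H B Be He / H Li B He C Be

(r4,c6) = H
(r5,c6) = He
(r6,c6) = Be
(r2,c6) = Li
(r3,c6) = B
(r4,c4) = C
(r6,c1) = H
(r1,c1) = He
(r1,c2) = H
(r1,c4) = Li
(r2,c5) = H
(r3,c5) = Li
(r5,c2) = C
(r5,c3) = H
(r2,c4) = Be
(r3,c2) = He
(r3,c3) = C
(r3,c4) = H
(r2,c1) = C
(r2,c3) = He
(r3,c1) = Be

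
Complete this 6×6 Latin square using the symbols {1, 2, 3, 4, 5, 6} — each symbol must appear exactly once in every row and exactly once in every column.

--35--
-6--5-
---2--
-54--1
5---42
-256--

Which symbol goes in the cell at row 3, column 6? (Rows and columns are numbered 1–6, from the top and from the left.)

5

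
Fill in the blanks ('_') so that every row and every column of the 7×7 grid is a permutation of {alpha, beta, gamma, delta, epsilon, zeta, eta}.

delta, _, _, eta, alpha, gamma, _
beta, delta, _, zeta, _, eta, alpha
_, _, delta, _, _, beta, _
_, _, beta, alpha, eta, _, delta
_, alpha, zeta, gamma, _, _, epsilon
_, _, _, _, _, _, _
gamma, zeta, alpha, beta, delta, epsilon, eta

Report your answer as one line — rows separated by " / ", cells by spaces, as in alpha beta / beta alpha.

delta beta epsilon eta alpha gamma zeta / beta delta gamma zeta epsilon eta alpha / alpha eta delta epsilon zeta beta gamma / epsilon gamma beta alpha eta zeta delta / eta alpha zeta gamma beta delta epsilon / zeta epsilon eta delta gamma alpha beta / gamma zeta alpha beta delta epsilon eta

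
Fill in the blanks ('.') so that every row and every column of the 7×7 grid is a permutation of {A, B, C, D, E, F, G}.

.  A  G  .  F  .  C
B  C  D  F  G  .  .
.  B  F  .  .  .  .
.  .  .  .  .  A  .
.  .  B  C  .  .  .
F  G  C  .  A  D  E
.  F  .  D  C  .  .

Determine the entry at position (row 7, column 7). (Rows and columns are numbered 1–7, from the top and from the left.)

B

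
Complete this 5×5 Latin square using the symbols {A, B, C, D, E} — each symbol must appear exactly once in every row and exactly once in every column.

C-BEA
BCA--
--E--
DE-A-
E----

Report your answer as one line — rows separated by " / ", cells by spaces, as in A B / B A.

(r1,c2) = D
(r2,c4) = D
(r2,c5) = E
(r3,c1) = A
(r3,c2) = B
(r3,c4) = C
(r3,c5) = D
(r4,c3) = C
(r4,c5) = B
(r5,c2) = A
(r5,c3) = D
(r5,c4) = B
(r5,c5) = C

C D B E A / B C A D E / A B E C D / D E C A B / E A D B C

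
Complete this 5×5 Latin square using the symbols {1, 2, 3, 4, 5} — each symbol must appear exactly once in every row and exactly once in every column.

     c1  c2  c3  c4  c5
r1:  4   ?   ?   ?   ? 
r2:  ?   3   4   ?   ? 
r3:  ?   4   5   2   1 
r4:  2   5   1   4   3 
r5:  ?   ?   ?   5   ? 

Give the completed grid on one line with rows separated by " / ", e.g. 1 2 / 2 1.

4 1 2 3 5 / 5 3 4 1 2 / 3 4 5 2 1 / 2 5 1 4 3 / 1 2 3 5 4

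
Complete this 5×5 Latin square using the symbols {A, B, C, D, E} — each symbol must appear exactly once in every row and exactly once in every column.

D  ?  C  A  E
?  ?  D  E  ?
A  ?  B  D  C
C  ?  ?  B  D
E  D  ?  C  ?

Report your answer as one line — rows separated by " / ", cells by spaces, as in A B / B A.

Cell (r1,c2): row 1 has {A,C,D,E}; column 2 has {D} → B.
Cell (r2,c1): row 2 has {D,E}; column 1 has {A,C,D,E} → B.
Cell (r2,c5): row 2 has {B,D,E}; column 5 has {C,D,E} → A.
Cell (r3,c2): row 3 has {A,B,C,D}; column 2 has {B,D} → E.
Cell (r4,c2): row 4 has {B,C,D}; column 2 has {B,D,E} → A.
Cell (r4,c3): row 4 has {A,B,C,D}; column 3 has {B,C,D} → E.
Cell (r5,c3): row 5 has {C,D,E}; column 3 has {B,C,D,E} → A.
Cell (r5,c5): row 5 has {A,C,D,E}; column 5 has {A,C,D,E} → B.
Cell (r2,c2): row 2 has {A,B,D,E}; column 2 has {A,B,D,E} → C.

D B C A E / B C D E A / A E B D C / C A E B D / E D A C B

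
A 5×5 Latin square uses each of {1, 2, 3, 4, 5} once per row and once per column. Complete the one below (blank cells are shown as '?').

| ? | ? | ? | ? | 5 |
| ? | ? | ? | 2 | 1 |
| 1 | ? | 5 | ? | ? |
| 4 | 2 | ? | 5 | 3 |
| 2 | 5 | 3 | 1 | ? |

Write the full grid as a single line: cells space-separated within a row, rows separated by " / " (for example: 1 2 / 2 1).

(r1,c1) = 3
(r1,c4) = 4
(r2,c1) = 5
(r2,c3) = 4
(r3,c4) = 3
(r4,c3) = 1
(r5,c5) = 4
(r1,c2) = 1
(r1,c3) = 2
(r2,c2) = 3
(r3,c2) = 4
(r3,c5) = 2

3 1 2 4 5 / 5 3 4 2 1 / 1 4 5 3 2 / 4 2 1 5 3 / 2 5 3 1 4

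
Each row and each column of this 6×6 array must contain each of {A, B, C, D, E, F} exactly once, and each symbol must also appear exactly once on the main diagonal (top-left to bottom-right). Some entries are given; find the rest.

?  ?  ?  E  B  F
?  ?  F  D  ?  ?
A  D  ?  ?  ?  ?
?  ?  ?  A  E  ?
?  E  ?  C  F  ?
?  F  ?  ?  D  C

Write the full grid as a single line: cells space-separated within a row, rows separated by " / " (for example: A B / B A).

D A C E B F / C B F D A E / A D E F C B / F C B A E D / B E D C F A / E F A B D C

Cell (r1,c1): row 1 has {B,E,F}; column 1 has {A}; the diagonal has {A,C,F} → D.
Cell (r2,c2): row 2 has {D,F}; column 2 has {D,E,F}; the diagonal has {A,C,D,F} → B.
Cell (r3,c3): row 3 has {A,D}; column 3 has {F}; the diagonal has {A,B,C,D,F} → E.
Cell (r3,c5): row 3 has {A,D,E}; column 5 has {B,D,E,F} → C.
Cell (r3,c6): row 3 has {A,C,D,E}; column 6 has {C,F} → B.
Cell (r4,c2): row 4 has {A,E}; column 2 has {B,D,E,F} → C.
Cell (r4,c6): row 4 has {A,C,E}; column 6 has {B,C,F} → D.
Cell (r5,c1): row 5 has {C,E,F}; column 1 has {A,D} → B.
Cell (r5,c6): row 5 has {B,C,E,F}; column 6 has {B,C,D,F} → A.
Cell (r6,c1): row 6 has {C,D,F}; column 1 has {A,B,D} → E.
Cell (r6,c4): row 6 has {C,D,E,F}; column 4 has {A,C,D,E} → B.
Cell (r1,c2): row 1 has {B,D,E,F}; column 2 has {B,C,D,E,F} → A.
Cell (r1,c3): row 1 has {A,B,D,E,F}; column 3 has {E,F} → C.
Cell (r2,c1): row 2 has {B,D,F}; column 1 has {A,B,D,E} → C.
Cell (r2,c5): row 2 has {B,C,D,F}; column 5 has {B,C,D,E,F} → A.
Cell (r2,c6): row 2 has {A,B,C,D,F}; column 6 has {A,B,C,D,F} → E.
Cell (r3,c4): row 3 has {A,B,C,D,E}; column 4 has {A,B,C,D,E} → F.
Cell (r4,c1): row 4 has {A,C,D,E}; column 1 has {A,B,C,D,E} → F.
Cell (r4,c3): row 4 has {A,C,D,E,F}; column 3 has {C,E,F} → B.
Cell (r5,c3): row 5 has {A,B,C,E,F}; column 3 has {B,C,E,F} → D.
Cell (r6,c3): row 6 has {B,C,D,E,F}; column 3 has {B,C,D,E,F} → A.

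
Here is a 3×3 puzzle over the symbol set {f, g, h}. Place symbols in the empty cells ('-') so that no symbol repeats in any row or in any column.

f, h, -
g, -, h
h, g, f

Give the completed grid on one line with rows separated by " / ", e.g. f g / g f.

(r1,c3) = g
(r2,c2) = f

f h g / g f h / h g f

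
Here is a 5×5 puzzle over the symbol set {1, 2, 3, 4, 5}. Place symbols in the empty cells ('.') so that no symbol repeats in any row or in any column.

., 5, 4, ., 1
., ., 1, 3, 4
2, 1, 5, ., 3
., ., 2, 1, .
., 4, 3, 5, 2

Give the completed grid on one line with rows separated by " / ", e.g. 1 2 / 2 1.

3 5 4 2 1 / 5 2 1 3 4 / 2 1 5 4 3 / 4 3 2 1 5 / 1 4 3 5 2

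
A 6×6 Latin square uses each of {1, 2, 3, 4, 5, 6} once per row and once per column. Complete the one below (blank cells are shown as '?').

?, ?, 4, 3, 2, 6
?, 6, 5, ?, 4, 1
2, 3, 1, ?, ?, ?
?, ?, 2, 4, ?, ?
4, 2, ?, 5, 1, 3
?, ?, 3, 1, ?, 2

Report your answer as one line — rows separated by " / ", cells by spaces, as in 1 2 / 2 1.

(r2,c1) = 3
(r2,c4) = 2
(r3,c4) = 6
(r3,c5) = 5
(r3,c6) = 4
(r4,c6) = 5
(r5,c3) = 6
(r6,c5) = 6
(r4,c2) = 1
(r4,c5) = 3
(r6,c1) = 5
(r6,c2) = 4
(r1,c1) = 1
(r1,c2) = 5
(r4,c1) = 6

1 5 4 3 2 6 / 3 6 5 2 4 1 / 2 3 1 6 5 4 / 6 1 2 4 3 5 / 4 2 6 5 1 3 / 5 4 3 1 6 2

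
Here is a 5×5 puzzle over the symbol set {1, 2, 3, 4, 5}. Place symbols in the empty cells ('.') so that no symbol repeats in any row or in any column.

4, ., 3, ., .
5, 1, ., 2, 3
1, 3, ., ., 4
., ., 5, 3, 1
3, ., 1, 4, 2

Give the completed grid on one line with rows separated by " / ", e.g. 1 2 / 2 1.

(r1,c5) = 5
(r2,c3) = 4
(r3,c3) = 2
(r3,c4) = 5
(r4,c1) = 2
(r4,c2) = 4
(r5,c2) = 5
(r1,c2) = 2
(r1,c4) = 1

4 2 3 1 5 / 5 1 4 2 3 / 1 3 2 5 4 / 2 4 5 3 1 / 3 5 1 4 2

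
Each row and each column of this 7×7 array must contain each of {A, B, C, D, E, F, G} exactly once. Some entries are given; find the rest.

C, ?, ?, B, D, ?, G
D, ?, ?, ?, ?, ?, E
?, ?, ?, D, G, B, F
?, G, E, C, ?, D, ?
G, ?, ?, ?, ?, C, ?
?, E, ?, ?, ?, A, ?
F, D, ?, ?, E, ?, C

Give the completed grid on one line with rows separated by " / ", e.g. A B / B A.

(r6,c1) = B
(r6,c7) = D
(r7,c6) = G
(r2,c6) = F
(r4,c1) = A
(r4,c7) = B
(r5,c7) = A
(r7,c4) = A
(r1,c6) = E
(r2,c4) = G
(r3,c1) = E
(r4,c5) = F
(r5,c5) = B
(r6,c4) = F
(r6,c5) = C
(r7,c3) = B
(r2,c5) = A
(r5,c2) = F
(r5,c3) = D
(r5,c4) = E
(r6,c3) = G
(r1,c2) = A
(r1,c3) = F
(r2,c3) = C
(r3,c2) = C
(r3,c3) = A
(r2,c2) = B

C A F B D E G / D B C G A F E / E C A D G B F / A G E C F D B / G F D E B C A / B E G F C A D / F D B A E G C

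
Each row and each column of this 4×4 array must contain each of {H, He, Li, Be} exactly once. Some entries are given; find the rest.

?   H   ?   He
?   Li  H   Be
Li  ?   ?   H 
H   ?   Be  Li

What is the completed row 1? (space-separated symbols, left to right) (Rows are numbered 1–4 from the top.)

(r1,c1) = Be
(r1,c3) = Li

Be H Li He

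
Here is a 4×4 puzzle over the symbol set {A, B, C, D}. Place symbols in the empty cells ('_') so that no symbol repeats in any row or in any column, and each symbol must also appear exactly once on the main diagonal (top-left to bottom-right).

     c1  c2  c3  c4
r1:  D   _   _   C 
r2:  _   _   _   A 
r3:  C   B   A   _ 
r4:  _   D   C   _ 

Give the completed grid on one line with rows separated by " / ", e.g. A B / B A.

D A B C / B C D A / C B A D / A D C B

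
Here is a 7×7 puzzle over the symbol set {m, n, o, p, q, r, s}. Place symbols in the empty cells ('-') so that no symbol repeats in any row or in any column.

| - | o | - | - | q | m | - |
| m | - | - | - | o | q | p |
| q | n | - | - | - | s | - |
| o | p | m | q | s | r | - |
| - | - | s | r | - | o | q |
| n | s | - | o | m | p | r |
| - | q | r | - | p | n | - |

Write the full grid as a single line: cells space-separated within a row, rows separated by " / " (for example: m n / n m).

row 2 has {m,o,p,q}; column 2 has {n,o,p,q,s} — only r is left for (r2,c2).
row 2 has {m,o,p,q,r}; column 3 has {m,r,s} — only n is left for (r2,c3).
row 2 has {m,n,o,p,q,r}; column 4 has {o,q,r} — only s is left for (r2,c4).
row 3 has {n,q,s}; column 5 has {m,o,p,q,s} — only r is left for (r3,c5).
row 4 has {m,o,p,q,r,s}; column 7 has {p,q,r} — only n is left for (r4,c7).
row 5 has {o,q,r,s}; column 1 has {m,n,o,q} — only p is left for (r5,c1).
row 5 has {o,p,q,r,s}; column 2 has {n,o,p,q,r,s} — only m is left for (r5,c2).
row 5 has {m,o,p,q,r,s}; column 5 has {m,o,p,q,r,s} — only n is left for (r5,c5).
row 6 has {m,n,o,p,r,s}; column 3 has {m,n,r,s} — only q is left for (r6,c3).
row 7 has {n,p,q,r}; column 1 has {m,n,o,p,q} — only s is left for (r7,c1).
row 7 has {n,p,q,r,s}; column 4 has {o,q,r,s} — only m is left for (r7,c4).
row 7 has {m,n,p,q,r,s}; column 7 has {n,p,q,r} — only o is left for (r7,c7).
row 1 has {m,o,q}; column 1 has {m,n,o,p,q,s} — only r is left for (r1,c1).
row 1 has {m,o,q,r}; column 3 has {m,n,q,r,s} — only p is left for (r1,c3).
row 1 has {m,o,p,q,r}; column 4 has {m,o,q,r,s} — only n is left for (r1,c4).
row 1 has {m,n,o,p,q,r}; column 7 has {n,o,p,q,r} — only s is left for (r1,c7).
row 3 has {n,q,r,s}; column 3 has {m,n,p,q,r,s} — only o is left for (r3,c3).
row 3 has {n,o,q,r,s}; column 4 has {m,n,o,q,r,s} — only p is left for (r3,c4).
row 3 has {n,o,p,q,r,s}; column 7 has {n,o,p,q,r,s} — only m is left for (r3,c7).

r o p n q m s / m r n s o q p / q n o p r s m / o p m q s r n / p m s r n o q / n s q o m p r / s q r m p n o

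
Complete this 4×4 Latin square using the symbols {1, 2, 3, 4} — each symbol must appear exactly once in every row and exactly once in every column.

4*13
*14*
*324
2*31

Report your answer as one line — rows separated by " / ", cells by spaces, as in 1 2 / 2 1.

4 2 1 3 / 3 1 4 2 / 1 3 2 4 / 2 4 3 1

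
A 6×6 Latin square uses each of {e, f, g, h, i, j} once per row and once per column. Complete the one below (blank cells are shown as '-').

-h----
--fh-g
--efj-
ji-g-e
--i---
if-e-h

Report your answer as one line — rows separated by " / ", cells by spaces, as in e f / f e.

Cell (r2,c1): row 2 has {f,g,h}; column 1 has {i,j} → e.
Cell (r2,c2): row 2 has {e,f,g,h}; column 2 has {f,h,i} → j.
Cell (r2,c5): row 2 has {e,f,g,h,j}; column 5 has {j} → i.
Cell (r3,c2): row 3 has {e,f,j}; column 2 has {f,h,i,j} → g.
Cell (r3,c6): row 3 has {e,f,g,j}; column 6 has {e,g,h} → i.
Cell (r4,c3): row 4 has {e,g,i,j}; column 3 has {e,f,i} → h.
Cell (r4,c5): row 4 has {e,g,h,i,j}; column 5 has {i,j} → f.
Cell (r5,c2): row 5 has {i}; column 2 has {f,g,h,i,j} → e.
Cell (r5,c4): row 5 has {e,i}; column 4 has {e,f,g,h} → j.
Cell (r5,c6): row 5 has {e,i,j}; column 6 has {e,g,h,i} → f.
Cell (r6,c5): row 6 has {e,f,h,i}; column 5 has {f,i,j} → g.
Cell (r1,c4): row 1 has {h}; column 4 has {e,f,g,h,j} → i.
Cell (r1,c5): row 1 has {h,i}; column 5 has {f,g,i,j} → e.
Cell (r1,c6): row 1 has {e,h,i}; column 6 has {e,f,g,h,i} → j.
Cell (r3,c1): row 3 has {e,f,g,i,j}; column 1 has {e,i,j} → h.
Cell (r5,c1): row 5 has {e,f,i,j}; column 1 has {e,h,i,j} → g.
Cell (r5,c5): row 5 has {e,f,g,i,j}; column 5 has {e,f,g,i,j} → h.
Cell (r6,c3): row 6 has {e,f,g,h,i}; column 3 has {e,f,h,i} → j.
Cell (r1,c1): row 1 has {e,h,i,j}; column 1 has {e,g,h,i,j} → f.
Cell (r1,c3): row 1 has {e,f,h,i,j}; column 3 has {e,f,h,i,j} → g.

f h g i e j / e j f h i g / h g e f j i / j i h g f e / g e i j h f / i f j e g h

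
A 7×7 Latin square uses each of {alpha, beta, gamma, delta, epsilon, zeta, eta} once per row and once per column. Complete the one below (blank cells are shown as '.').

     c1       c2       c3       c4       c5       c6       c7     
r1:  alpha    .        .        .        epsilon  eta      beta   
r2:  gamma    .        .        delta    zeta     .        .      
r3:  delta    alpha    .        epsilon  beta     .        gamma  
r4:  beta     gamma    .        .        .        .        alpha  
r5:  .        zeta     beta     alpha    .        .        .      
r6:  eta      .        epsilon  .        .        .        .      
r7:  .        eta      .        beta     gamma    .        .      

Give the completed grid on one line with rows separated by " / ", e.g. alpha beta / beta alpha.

alpha delta gamma zeta epsilon eta beta / gamma epsilon alpha delta zeta beta eta / delta alpha eta epsilon beta zeta gamma / beta gamma zeta eta delta epsilon alpha / epsilon zeta beta alpha eta gamma delta / eta beta epsilon gamma alpha delta zeta / zeta eta delta beta gamma alpha epsilon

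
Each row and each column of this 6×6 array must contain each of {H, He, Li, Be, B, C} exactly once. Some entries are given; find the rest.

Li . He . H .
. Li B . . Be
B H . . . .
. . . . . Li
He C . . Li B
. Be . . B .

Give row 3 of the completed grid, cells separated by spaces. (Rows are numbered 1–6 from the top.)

B H C Li Be He

At row 1, column 2: row 1 has {H,He,Li}; column 2 has {H,Li,Be,C}; that leaves B.
At row 1, column 6: row 1 has {H,He,Li,B}; column 6 has {Li,Be,B}; that leaves C.
At row 3, column 6: row 3 has {H,B}; column 6 has {Li,Be,B,C}; that leaves He.
At row 4, column 2: row 4 has {Li}; column 2 has {H,Li,Be,B,C}; that leaves He.
At row 6, column 6: row 6 has {Be,B}; column 6 has {He,Li,Be,B,C}; that leaves H.
At row 1, column 4: row 1 has {H,He,Li,B,C}; column 4 is empty so far; that leaves Be.
At row 5, column 4: row 5 has {He,Li,B,C}; column 4 has {Be}; that leaves H.
At row 6, column 1: row 6 has {H,Be,B}; column 1 has {He,Li,B}; that leaves C.
At row 6, column 3: row 6 has {H,Be,B,C}; column 3 has {He,B}; that leaves Li.
At row 6, column 4: row 6 has {H,Li,Be,B,C}; column 4 has {H,Be}; that leaves He.
At row 2, column 1: row 2 has {Li,Be,B}; column 1 has {He,Li,B,C}; that leaves H.
At row 2, column 4: row 2 has {H,Li,Be,B}; column 4 has {H,He,Be}; that leaves C.
At row 2, column 5: row 2 has {H,Li,Be,B,C}; column 5 has {H,Li,B}; that leaves He.
At row 3, column 4: row 3 has {H,He,B}; column 4 has {H,He,Be,C}; that leaves Li.
At row 4, column 1: row 4 has {He,Li}; column 1 has {H,He,Li,B,C}; that leaves Be.
At row 4, column 4: row 4 has {He,Li,Be}; column 4 has {H,He,Li,Be,C}; that leaves B.
At row 4, column 5: row 4 has {He,Li,Be,B}; column 5 has {H,He,Li,B}; that leaves C.
At row 5, column 3: row 5 has {H,He,Li,B,C}; column 3 has {He,Li,B}; that leaves Be.
At row 3, column 3: row 3 has {H,He,Li,B}; column 3 has {He,Li,Be,B}; that leaves C.
At row 3, column 5: row 3 has {H,He,Li,B,C}; column 5 has {H,He,Li,B,C}; that leaves Be.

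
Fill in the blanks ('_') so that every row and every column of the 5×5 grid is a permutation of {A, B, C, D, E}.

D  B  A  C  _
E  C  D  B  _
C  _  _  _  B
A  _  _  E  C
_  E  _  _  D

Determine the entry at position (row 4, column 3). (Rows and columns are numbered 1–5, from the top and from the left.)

(r1,c5): row 1 has {A,B,C,D}; column 5 has {B,C,D}, so it must be E.
(r2,c5): row 2 has {B,C,D,E}; column 5 has {B,C,D,E}, so it must be A.
(r3,c3): row 3 has {B,C}; column 3 has {A,D}, so it must be E.
(r4,c2): row 4 has {A,C,E}; column 2 has {B,C,E}, so it must be D.
(r4,c3): row 4 has {A,C,D,E}; column 3 has {A,D,E}, so it must be B.

B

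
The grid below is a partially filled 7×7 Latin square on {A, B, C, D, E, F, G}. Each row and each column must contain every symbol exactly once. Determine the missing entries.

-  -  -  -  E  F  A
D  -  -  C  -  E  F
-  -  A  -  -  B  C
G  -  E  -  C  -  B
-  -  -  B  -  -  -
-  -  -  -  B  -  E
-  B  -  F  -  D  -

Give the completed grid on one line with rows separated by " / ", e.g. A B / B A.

B C D G E F A / D A B C G E F / F G A E D B C / G F E D C A B / A E G B F C D / C D F A B G E / E B C F A D G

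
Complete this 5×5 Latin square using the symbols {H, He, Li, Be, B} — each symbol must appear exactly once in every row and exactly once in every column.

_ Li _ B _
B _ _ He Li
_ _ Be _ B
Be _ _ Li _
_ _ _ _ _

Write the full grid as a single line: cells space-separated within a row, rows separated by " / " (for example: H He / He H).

H Li He B Be / B Be H He Li / Li He Be H B / Be H B Li He / He B Li Be H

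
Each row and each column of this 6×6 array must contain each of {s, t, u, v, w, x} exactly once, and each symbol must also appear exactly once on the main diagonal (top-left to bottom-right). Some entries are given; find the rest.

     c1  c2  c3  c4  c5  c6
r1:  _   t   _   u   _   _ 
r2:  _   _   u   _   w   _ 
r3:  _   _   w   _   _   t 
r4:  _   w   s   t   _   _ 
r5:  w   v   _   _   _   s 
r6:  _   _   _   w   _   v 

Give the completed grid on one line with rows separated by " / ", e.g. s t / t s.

x t v u s w / t s u v w x / u x w s v t / v w s t x u / w v t x u s / s u x w t v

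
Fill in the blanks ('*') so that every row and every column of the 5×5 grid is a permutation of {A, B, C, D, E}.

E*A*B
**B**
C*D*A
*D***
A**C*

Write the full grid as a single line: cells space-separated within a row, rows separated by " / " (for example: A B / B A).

Cell (r1,c2): row 1 has {A,B,E}; column 2 has {D} → C.
Cell (r1,c4): row 1 has {A,B,C,E}; column 4 has {C} → D.
Cell (r2,c1): row 2 has {B}; column 1 has {A,C,E} → D.
Cell (r4,c1): row 4 has {D}; column 1 has {A,C,D,E} → B.
Cell (r5,c3): row 5 has {A,C}; column 3 has {A,B,D} → E.
Cell (r5,c5): row 5 has {A,C,E}; column 5 has {A,B} → D.
Cell (r4,c3): row 4 has {B,D}; column 3 has {A,B,D,E} → C.
Cell (r4,c5): row 4 has {B,C,D}; column 5 has {A,B,D} → E.
Cell (r5,c2): row 5 has {A,C,D,E}; column 2 has {C,D} → B.
Cell (r2,c5): row 2 has {B,D}; column 5 has {A,B,D,E} → C.
Cell (r3,c2): row 3 has {A,C,D}; column 2 has {B,C,D} → E.
Cell (r3,c4): row 3 has {A,C,D,E}; column 4 has {C,D} → B.
Cell (r4,c4): row 4 has {B,C,D,E}; column 4 has {B,C,D} → A.
Cell (r2,c2): row 2 has {B,C,D}; column 2 has {B,C,D,E} → A.
Cell (r2,c4): row 2 has {A,B,C,D}; column 4 has {A,B,C,D} → E.

E C A D B / D A B E C / C E D B A / B D C A E / A B E C D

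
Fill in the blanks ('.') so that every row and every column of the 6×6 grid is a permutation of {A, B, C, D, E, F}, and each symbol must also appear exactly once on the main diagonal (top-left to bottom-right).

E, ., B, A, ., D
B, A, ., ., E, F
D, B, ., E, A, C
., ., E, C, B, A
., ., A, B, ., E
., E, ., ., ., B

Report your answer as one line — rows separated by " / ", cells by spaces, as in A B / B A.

E C B A F D / B A C D E F / D B F E A C / F D E C B A / C F A B D E / A E D F C B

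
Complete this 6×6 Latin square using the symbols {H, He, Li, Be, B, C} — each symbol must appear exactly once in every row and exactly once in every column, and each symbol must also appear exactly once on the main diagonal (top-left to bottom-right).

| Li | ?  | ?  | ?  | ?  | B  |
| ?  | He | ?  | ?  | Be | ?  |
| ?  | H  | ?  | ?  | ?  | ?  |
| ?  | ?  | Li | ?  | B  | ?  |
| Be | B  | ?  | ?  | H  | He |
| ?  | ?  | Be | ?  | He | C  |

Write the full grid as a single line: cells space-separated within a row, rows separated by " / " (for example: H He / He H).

Li Be He H C B / B He H C Be Li / C H B He Li Be / He C Li Be B H / Be B C Li H He / H Li Be B He C

row 1 has {Li,B}; column 5 has {H,He,Be,B} — only C is left for (r1,c5).
row 3 has {H}; column 3 has {Li,Be}; the diagonal has {H,He,Li,C} — only B is left for (r3,c3).
row 3 has {H,B}; column 5 has {H,He,Be,B,C} — only Li is left for (r3,c5).
row 3 has {H,Li,B}; column 6 has {He,B,C} — only Be is left for (r3,c6).
row 4 has {Li,B}; column 4 is empty so far; the diagonal has {H,He,Li,B,C} — only Be is left for (r4,c4).
row 4 has {Li,Be,B}; column 6 has {He,Be,B,C} — only H is left for (r4,c6).
row 5 has {H,He,Be,B}; column 3 has {Li,Be,B} — only C is left for (r5,c3).
row 5 has {H,He,Be,B,C}; column 4 has {Be} — only Li is left for (r5,c4).
row 6 has {He,Be,C}; column 2 has {H,He,B} — only Li is left for (r6,c2).
row 1 has {Li,B,C}; column 2 has {H,He,Li,B} — only Be is left for (r1,c2).
row 2 has {He,Be}; column 3 has {Li,Be,B,C} — only H is left for (r2,c3).
row 2 has {H,He,Be}; column 6 has {H,He,Be,B,C} — only Li is left for (r2,c6).
row 4 has {H,Li,Be,B}; column 2 has {H,He,Li,Be,B} — only C is left for (r4,c2).
row 1 has {Li,Be,B,C}; column 3 has {H,Li,Be,B,C} — only He is left for (r1,c3).
row 1 has {He,Li,Be,B,C}; column 4 has {Li,Be} — only H is left for (r1,c4).
row 4 has {H,Li,Be,B,C}; column 1 has {Li,Be} — only He is left for (r4,c1).
row 6 has {He,Li,Be,C}; column 4 has {H,Li,Be} — only B is left for (r6,c4).
row 2 has {H,He,Li,Be}; column 4 has {H,Li,Be,B} — only C is left for (r2,c4).
row 3 has {H,Li,Be,B}; column 1 has {He,Li,Be} — only C is left for (r3,c1).
row 3 has {H,Li,Be,B,C}; column 4 has {H,Li,Be,B,C} — only He is left for (r3,c4).
row 6 has {He,Li,Be,B,C}; column 1 has {He,Li,Be,C} — only H is left for (r6,c1).
row 2 has {H,He,Li,Be,C}; column 1 has {H,He,Li,Be,C} — only B is left for (r2,c1).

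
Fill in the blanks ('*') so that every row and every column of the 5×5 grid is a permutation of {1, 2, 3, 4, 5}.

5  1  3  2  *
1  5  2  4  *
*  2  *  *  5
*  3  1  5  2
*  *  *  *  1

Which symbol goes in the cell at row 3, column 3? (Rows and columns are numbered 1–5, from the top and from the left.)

At row 1, column 5: row 1 has {1,2,3,5}; column 5 has {1,2,5}; that leaves 4.
At row 2, column 5: row 2 has {1,2,4,5}; column 5 has {1,2,4,5}; that leaves 3.
At row 3, column 3: row 3 has {2,5}; column 3 has {1,2,3}; that leaves 4.

4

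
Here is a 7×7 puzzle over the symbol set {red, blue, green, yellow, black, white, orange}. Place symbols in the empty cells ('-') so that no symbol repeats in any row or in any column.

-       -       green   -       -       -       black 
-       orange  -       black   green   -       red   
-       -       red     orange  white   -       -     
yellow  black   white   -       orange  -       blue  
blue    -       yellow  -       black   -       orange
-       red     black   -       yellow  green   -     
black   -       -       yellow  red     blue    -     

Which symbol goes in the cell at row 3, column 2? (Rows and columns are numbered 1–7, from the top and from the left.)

Cell (r1,c5): row 1 has {green,black}; column 5 has {red,green,yellow,black,white,orange} → blue.
Cell (r2,c1): row 2 has {red,green,black,orange}; column 1 has {blue,yellow,black} → white.
Cell (r2,c3): row 2 has {red,green,black,white,orange}; column 3 has {red,green,yellow,black,white} → blue.
Cell (r2,c6): row 2 has {red,blue,green,black,white,orange}; column 6 has {blue,green} → yellow.
Cell (r3,c1): row 3 has {red,white,orange}; column 1 has {blue,yellow,black,white} → green.
Cell (r3,c6): row 3 has {red,green,white,orange}; column 6 has {blue,green,yellow} → black.
Cell (r3,c7): row 3 has {red,green,black,white,orange}; column 7 has {red,blue,black,orange} → yellow.
Cell (r4,c6): row 4 has {blue,yellow,black,white,orange}; column 6 has {blue,green,yellow,black} → red.
Cell (r5,c6): row 5 has {blue,yellow,black,orange}; column 6 has {red,blue,green,yellow,black} → white.
Cell (r6,c1): row 6 has {red,green,yellow,black}; column 1 has {blue,green,yellow,black,white} → orange.
Cell (r6,c7): row 6 has {red,green,yellow,black,orange}; column 7 has {red,blue,yellow,black,orange} → white.
Cell (r7,c3): row 7 has {red,blue,yellow,black}; column 3 has {red,blue,green,yellow,black,white} → orange.
Cell (r7,c7): row 7 has {red,blue,yellow,black,orange}; column 7 has {red,blue,yellow,black,white,orange} → green.
Cell (r1,c1): row 1 has {blue,green,black}; column 1 has {blue,green,yellow,black,white,orange} → red.
Cell (r1,c4): row 1 has {red,blue,green,black}; column 4 has {yellow,black,orange} → white.
Cell (r1,c6): row 1 has {red,blue,green,black,white}; column 6 has {red,blue,green,yellow,black,white} → orange.
Cell (r3,c2): row 3 has {red,green,yellow,black,white,orange}; column 2 has {red,black,orange} → blue.

blue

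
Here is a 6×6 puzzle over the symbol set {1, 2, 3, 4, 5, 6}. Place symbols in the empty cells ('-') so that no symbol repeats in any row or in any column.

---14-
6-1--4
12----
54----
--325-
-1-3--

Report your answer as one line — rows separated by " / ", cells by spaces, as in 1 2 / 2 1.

3 5 6 1 4 2 / 6 3 1 5 2 4 / 1 2 5 4 3 6 / 5 4 2 6 1 3 / 4 6 3 2 5 1 / 2 1 4 3 6 5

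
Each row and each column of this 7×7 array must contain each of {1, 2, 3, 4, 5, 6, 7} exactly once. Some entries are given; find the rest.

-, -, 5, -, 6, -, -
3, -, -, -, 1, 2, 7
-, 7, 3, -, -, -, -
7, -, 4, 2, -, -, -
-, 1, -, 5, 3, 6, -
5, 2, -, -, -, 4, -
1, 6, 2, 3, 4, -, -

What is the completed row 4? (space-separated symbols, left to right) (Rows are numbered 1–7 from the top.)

7 3 4 2 5 1 6

(r2,c3) = 6
(r2,c4) = 4
(r4,c5) = 5
(r5,c3) = 7
(r6,c3) = 1
(r6,c5) = 7
(r7,c7) = 5
(r2,c2) = 5
(r3,c5) = 2
(r4,c2) = 3
(r4,c6) = 1
(r4,c7) = 6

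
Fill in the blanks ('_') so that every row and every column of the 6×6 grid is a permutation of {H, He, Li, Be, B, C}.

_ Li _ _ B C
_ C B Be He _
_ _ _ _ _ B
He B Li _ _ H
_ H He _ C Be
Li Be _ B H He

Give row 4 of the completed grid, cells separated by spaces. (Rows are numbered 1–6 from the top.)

He B Li C Be H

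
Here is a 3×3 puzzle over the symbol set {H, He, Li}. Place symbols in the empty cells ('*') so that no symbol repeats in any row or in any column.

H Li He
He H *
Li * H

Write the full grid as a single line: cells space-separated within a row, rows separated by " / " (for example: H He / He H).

(r2,c3) = Li
(r3,c2) = He

H Li He / He H Li / Li He H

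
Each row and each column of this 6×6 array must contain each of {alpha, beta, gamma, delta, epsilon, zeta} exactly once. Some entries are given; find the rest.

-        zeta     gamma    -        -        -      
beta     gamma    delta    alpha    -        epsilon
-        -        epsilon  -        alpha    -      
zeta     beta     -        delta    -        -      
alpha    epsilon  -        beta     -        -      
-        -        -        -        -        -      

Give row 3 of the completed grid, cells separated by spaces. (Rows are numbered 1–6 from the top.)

(r1,c4) = epsilon
(r2,c5) = zeta
(r3,c2) = delta
(r4,c3) = alpha
(r4,c6) = gamma
(r5,c3) = zeta
(r5,c6) = delta
(r6,c2) = alpha
(r6,c3) = beta
(r6,c6) = zeta
(r1,c1) = delta
(r1,c5) = beta
(r1,c6) = alpha
(r3,c1) = gamma
(r3,c4) = zeta
(r3,c6) = beta

gamma delta epsilon zeta alpha beta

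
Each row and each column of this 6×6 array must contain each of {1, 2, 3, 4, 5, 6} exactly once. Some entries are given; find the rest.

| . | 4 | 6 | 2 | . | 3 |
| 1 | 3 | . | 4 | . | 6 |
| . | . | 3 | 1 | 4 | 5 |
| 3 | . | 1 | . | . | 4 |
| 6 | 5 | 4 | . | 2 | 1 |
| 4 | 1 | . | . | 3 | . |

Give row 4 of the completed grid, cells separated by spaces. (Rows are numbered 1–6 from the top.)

3 2 1 5 6 4

row 1 has {2,3,4,6}; column 1 has {1,3,4,6} — only 5 is left for (r1,c1).
row 1 has {2,3,4,5,6}; column 5 has {2,3,4} — only 1 is left for (r1,c5).
row 2 has {1,3,4,6}; column 5 has {1,2,3,4} — only 5 is left for (r2,c5).
row 3 has {1,3,4,5}; column 1 has {1,3,4,5,6} — only 2 is left for (r3,c1).
row 3 has {1,2,3,4,5}; column 2 has {1,3,4,5} — only 6 is left for (r3,c2).
row 4 has {1,3,4}; column 2 has {1,3,4,5,6} — only 2 is left for (r4,c2).
row 4 has {1,2,3,4}; column 5 has {1,2,3,4,5} — only 6 is left for (r4,c5).
row 5 has {1,2,4,5,6}; column 4 has {1,2,4} — only 3 is left for (r5,c4).
row 6 has {1,3,4}; column 6 has {1,3,4,5,6} — only 2 is left for (r6,c6).
row 2 has {1,3,4,5,6}; column 3 has {1,3,4,6} — only 2 is left for (r2,c3).
row 4 has {1,2,3,4,6}; column 4 has {1,2,3,4} — only 5 is left for (r4,c4).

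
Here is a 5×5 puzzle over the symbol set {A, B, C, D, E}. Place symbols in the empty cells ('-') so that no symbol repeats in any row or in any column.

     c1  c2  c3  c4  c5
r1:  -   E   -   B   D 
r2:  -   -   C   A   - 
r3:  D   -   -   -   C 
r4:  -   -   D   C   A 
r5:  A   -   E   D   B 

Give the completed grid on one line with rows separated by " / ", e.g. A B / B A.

C E A B D / B D C A E / D A B E C / E B D C A / A C E D B

(r1,c1): row 1 has {B,D,E}; column 1 has {A,D}, so it must be C.
(r1,c3): row 1 has {B,C,D,E}; column 3 has {C,D,E}, so it must be A.
(r2,c5): row 2 has {A,C}; column 5 has {A,B,C,D}, so it must be E.
(r3,c3): row 3 has {C,D}; column 3 has {A,C,D,E}, so it must be B.
(r3,c4): row 3 has {B,C,D}; column 4 has {A,B,C,D}, so it must be E.
(r4,c2): row 4 has {A,C,D}; column 2 has {E}, so it must be B.
(r5,c2): row 5 has {A,B,D,E}; column 2 has {B,E}, so it must be C.
(r2,c1): row 2 has {A,C,E}; column 1 has {A,C,D}, so it must be B.
(r2,c2): row 2 has {A,B,C,E}; column 2 has {B,C,E}, so it must be D.
(r3,c2): row 3 has {B,C,D,E}; column 2 has {B,C,D,E}, so it must be A.
(r4,c1): row 4 has {A,B,C,D}; column 1 has {A,B,C,D}, so it must be E.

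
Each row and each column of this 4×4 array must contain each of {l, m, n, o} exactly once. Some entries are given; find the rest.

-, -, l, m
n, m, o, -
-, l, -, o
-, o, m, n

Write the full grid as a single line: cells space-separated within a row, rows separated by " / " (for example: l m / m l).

o n l m / n m o l / m l n o / l o m n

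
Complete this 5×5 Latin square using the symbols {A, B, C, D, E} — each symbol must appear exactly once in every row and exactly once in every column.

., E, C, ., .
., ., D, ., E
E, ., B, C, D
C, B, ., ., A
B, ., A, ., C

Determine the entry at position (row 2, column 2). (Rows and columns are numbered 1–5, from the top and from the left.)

C

At row 1, column 5: row 1 has {C,E}; column 5 has {A,C,D,E}; that leaves B.
At row 2, column 1: row 2 has {D,E}; column 1 has {B,C,E}; that leaves A.
At row 2, column 2: row 2 has {A,D,E}; column 2 has {B,E}; that leaves C.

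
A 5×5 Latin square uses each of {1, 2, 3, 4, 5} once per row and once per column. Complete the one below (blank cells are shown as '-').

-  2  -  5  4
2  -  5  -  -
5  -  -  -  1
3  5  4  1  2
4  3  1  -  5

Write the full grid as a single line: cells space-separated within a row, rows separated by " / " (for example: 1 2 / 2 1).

1 2 3 5 4 / 2 1 5 4 3 / 5 4 2 3 1 / 3 5 4 1 2 / 4 3 1 2 5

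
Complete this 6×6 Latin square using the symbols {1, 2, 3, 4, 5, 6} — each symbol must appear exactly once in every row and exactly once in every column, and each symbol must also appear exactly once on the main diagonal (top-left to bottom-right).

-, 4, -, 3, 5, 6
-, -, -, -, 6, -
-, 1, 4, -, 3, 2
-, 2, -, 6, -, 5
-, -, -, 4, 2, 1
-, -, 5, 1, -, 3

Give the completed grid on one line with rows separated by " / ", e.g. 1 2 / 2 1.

1 4 2 3 5 6 / 3 5 1 2 6 4 / 6 1 4 5 3 2 / 4 2 3 6 1 5 / 5 3 6 4 2 1 / 2 6 5 1 4 3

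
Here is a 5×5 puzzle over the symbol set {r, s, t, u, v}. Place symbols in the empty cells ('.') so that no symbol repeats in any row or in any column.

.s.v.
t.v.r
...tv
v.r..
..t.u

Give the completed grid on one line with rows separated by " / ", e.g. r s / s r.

(r1,c3) = u
(r1,c5) = t
(r2,c2) = u
(r2,c4) = s
(r3,c2) = r
(r3,c3) = s
(r4,c2) = t
(r4,c4) = u
(r4,c5) = s
(r5,c2) = v
(r5,c4) = r
(r1,c1) = r
(r3,c1) = u
(r5,c1) = s

r s u v t / t u v s r / u r s t v / v t r u s / s v t r u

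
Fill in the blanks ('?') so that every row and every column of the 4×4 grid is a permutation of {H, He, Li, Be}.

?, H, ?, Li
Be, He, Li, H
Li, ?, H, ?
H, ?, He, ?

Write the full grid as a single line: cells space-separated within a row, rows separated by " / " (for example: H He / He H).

He H Be Li / Be He Li H / Li Be H He / H Li He Be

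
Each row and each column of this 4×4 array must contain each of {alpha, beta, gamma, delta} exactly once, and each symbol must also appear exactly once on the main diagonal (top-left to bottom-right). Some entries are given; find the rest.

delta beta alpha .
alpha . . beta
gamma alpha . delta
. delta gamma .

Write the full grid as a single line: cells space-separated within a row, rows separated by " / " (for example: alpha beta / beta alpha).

delta beta alpha gamma / alpha gamma delta beta / gamma alpha beta delta / beta delta gamma alpha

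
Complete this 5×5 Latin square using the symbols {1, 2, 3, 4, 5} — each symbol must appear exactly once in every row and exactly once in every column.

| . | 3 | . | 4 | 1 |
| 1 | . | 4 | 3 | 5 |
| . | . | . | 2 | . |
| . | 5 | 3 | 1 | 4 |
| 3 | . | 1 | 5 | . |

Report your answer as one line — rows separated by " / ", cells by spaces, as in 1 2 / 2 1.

row 2 has {1,3,4,5}; column 2 has {3,5} — only 2 is left for (r2,c2).
row 3 has {2}; column 3 has {1,3,4} — only 5 is left for (r3,c3).
row 3 has {2,5}; column 5 has {1,4,5} — only 3 is left for (r3,c5).
row 4 has {1,3,4,5}; column 1 has {1,3} — only 2 is left for (r4,c1).
row 5 has {1,3,5}; column 2 has {2,3,5} — only 4 is left for (r5,c2).
row 5 has {1,3,4,5}; column 5 has {1,3,4,5} — only 2 is left for (r5,c5).
row 1 has {1,3,4}; column 1 has {1,2,3} — only 5 is left for (r1,c1).
row 1 has {1,3,4,5}; column 3 has {1,3,4,5} — only 2 is left for (r1,c3).
row 3 has {2,3,5}; column 1 has {1,2,3,5} — only 4 is left for (r3,c1).
row 3 has {2,3,4,5}; column 2 has {2,3,4,5} — only 1 is left for (r3,c2).

5 3 2 4 1 / 1 2 4 3 5 / 4 1 5 2 3 / 2 5 3 1 4 / 3 4 1 5 2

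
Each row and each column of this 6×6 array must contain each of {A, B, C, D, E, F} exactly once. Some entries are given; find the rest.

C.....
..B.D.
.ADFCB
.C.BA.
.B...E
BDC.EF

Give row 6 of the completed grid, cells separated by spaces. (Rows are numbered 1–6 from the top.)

B D C A E F

Cell (r3,c1): row 3 has {A,B,C,D,F}; column 1 has {B,C} → E.
Cell (r4,c6): row 4 has {A,B,C}; column 6 has {B,E,F} → D.
Cell (r5,c5): row 5 has {B,E}; column 5 has {A,C,D,E} → F.
Cell (r6,c4): row 6 has {B,C,D,E,F}; column 4 has {B,F} → A.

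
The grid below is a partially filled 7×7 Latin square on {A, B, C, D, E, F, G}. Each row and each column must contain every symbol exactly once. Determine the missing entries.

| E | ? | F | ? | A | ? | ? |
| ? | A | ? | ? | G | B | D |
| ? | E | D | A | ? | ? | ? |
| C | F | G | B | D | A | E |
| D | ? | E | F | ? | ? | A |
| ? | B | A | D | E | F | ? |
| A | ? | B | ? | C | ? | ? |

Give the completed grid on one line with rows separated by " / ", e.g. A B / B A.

E G F C A D B / F A C E G B D / B E D A F C G / C F G B D A E / D C E F B G A / G B A D E F C / A D B G C E F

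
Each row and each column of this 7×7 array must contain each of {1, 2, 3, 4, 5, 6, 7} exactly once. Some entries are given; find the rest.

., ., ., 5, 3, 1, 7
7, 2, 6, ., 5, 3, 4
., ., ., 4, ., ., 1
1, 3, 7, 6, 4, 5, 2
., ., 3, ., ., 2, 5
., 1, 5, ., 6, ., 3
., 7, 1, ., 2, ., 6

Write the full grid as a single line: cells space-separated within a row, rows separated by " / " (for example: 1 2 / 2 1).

2 6 4 5 3 1 7 / 7 2 6 1 5 3 4 / 3 5 2 4 7 6 1 / 1 3 7 6 4 5 2 / 6 4 3 7 1 2 5 / 4 1 5 2 6 7 3 / 5 7 1 3 2 4 6

(r2,c4) = 1
(r3,c3) = 2
(r3,c5) = 7
(r3,c6) = 6
(r5,c4) = 7
(r5,c5) = 1
(r6,c4) = 2
(r7,c4) = 3
(r7,c6) = 4
(r1,c3) = 4
(r3,c2) = 5
(r6,c1) = 4
(r6,c6) = 7
(r7,c1) = 5
(r1,c2) = 6
(r3,c1) = 3
(r5,c1) = 6
(r5,c2) = 4
(r1,c1) = 2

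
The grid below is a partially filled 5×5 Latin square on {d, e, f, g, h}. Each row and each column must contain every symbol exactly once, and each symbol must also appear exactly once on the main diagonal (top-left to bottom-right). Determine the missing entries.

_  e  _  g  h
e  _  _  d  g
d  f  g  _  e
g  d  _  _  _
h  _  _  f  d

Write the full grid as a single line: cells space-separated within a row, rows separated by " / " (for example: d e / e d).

f e d g h / e h f d g / d f g h e / g d h e f / h g e f d

(r1,c1): row 1 has {e,g,h}; column 1 has {d,e,g,h}; the diagonal has {d,g}, so it must be f.
(r1,c3): row 1 has {e,f,g,h}; column 3 has {g}, so it must be d.
(r2,c2): row 2 has {d,e,g}; column 2 has {d,e,f}; the diagonal has {d,f,g}, so it must be h.
(r2,c3): row 2 has {d,e,g,h}; column 3 has {d,g}, so it must be f.
(r3,c4): row 3 has {d,e,f,g}; column 4 has {d,f,g}, so it must be h.
(r4,c4): row 4 has {d,g}; column 4 has {d,f,g,h}; the diagonal has {d,f,g,h}, so it must be e.
(r4,c5): row 4 has {d,e,g}; column 5 has {d,e,g,h}, so it must be f.
(r5,c2): row 5 has {d,f,h}; column 2 has {d,e,f,h}, so it must be g.
(r5,c3): row 5 has {d,f,g,h}; column 3 has {d,f,g}, so it must be e.
(r4,c3): row 4 has {d,e,f,g}; column 3 has {d,e,f,g}, so it must be h.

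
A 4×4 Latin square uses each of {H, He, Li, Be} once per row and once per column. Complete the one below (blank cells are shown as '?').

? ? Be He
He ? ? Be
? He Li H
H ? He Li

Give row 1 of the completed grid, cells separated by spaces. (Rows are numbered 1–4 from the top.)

(r1,c1): row 1 has {He,Be}; column 1 has {H,He}, so it must be Li.
(r1,c2): row 1 has {He,Li,Be}; column 2 has {He}, so it must be H.

Li H Be He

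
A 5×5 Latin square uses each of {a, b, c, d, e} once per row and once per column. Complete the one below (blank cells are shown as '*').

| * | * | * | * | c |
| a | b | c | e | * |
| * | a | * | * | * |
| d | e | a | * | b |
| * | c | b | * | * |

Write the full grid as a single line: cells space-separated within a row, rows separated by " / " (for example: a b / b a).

(r1,c2) = d
(r1,c3) = e
(r2,c5) = d
(r3,c3) = d
(r3,c5) = e
(r4,c4) = c
(r5,c1) = e
(r5,c5) = a
(r1,c1) = b
(r1,c4) = a
(r3,c1) = c
(r3,c4) = b
(r5,c4) = d

b d e a c / a b c e d / c a d b e / d e a c b / e c b d a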